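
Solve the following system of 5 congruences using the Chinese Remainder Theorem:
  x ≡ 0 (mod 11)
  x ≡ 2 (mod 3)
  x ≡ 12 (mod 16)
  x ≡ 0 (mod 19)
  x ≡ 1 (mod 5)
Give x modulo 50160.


Product of moduli M = 11 · 3 · 16 · 19 · 5 = 50160.
Merge one congruence at a time:
  Start: x ≡ 0 (mod 11).
  Combine with x ≡ 2 (mod 3); new modulus lcm = 33.
    Write x = 0 + 11·t and substitute into x ≡ 2 (mod 3): 11·t ≡ 2 − 0 = 2 (mod 3).
    Reduce coefficients mod 3: 2·t ≡ 2 (mod 3).
    The inverse of 2 mod 3 is 2 (since 2·2 = 4 = 1·3 + 1), so t ≡ 2·2 = 4 ≡ 1 (mod 3).
    Then x = 0 + 11·1 = 11, valid modulo lcm(11, 3) = 33: x ≡ 11 (mod 33).
  Combine with x ≡ 12 (mod 16); new modulus lcm = 528.
    Write x = 11 + 33·t and substitute into x ≡ 12 (mod 16): 33·t ≡ 12 − 11 = 1 (mod 16).
    Reduce coefficients mod 16: 1·t ≡ 1 (mod 16).
    So t ≡ 1 (mod 16).
    Then x = 11 + 33·1 = 44, valid modulo lcm(33, 16) = 528: x ≡ 44 (mod 528).
  Combine with x ≡ 0 (mod 19); new modulus lcm = 10032.
    Write x = 44 + 528·t and substitute into x ≡ 0 (mod 19): 528·t ≡ 0 − 44 = -44 (mod 19).
    Reduce coefficients mod 19: 15·t ≡ 13 (mod 19).
    The inverse of 15 mod 19 is 14 (since 15·14 = 210 = 11·19 + 1), so t ≡ 14·13 = 182 ≡ 11 (mod 19).
    Then x = 44 + 528·11 = 5852, valid modulo lcm(528, 19) = 10032: x ≡ 5852 (mod 10032).
  Combine with x ≡ 1 (mod 5); new modulus lcm = 50160.
    Write x = 5852 + 10032·t and substitute into x ≡ 1 (mod 5): 10032·t ≡ 1 − 5852 = -5851 (mod 5).
    Reduce coefficients mod 5: 2·t ≡ 4 (mod 5).
    The inverse of 2 mod 5 is 3 (since 2·3 = 6 = 1·5 + 1), so t ≡ 3·4 = 12 ≡ 2 (mod 5).
    Then x = 5852 + 10032·2 = 25916, valid modulo lcm(10032, 5) = 50160: x ≡ 25916 (mod 50160).
Verify against each original: 25916 mod 11 = 0, 25916 mod 3 = 2, 25916 mod 16 = 12, 25916 mod 19 = 0, 25916 mod 5 = 1.

x ≡ 25916 (mod 50160).


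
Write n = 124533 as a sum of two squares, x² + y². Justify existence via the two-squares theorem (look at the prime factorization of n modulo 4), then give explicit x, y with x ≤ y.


Step 1: Factor n = 124533 = 3^2 · 101 · 137.
Step 2: Check the mod-4 condition on each prime factor: 3 ≡ 3 (mod 4), exponent 2 (must be even); 101 ≡ 1 (mod 4), exponent 1; 137 ≡ 1 (mod 4), exponent 1.
All primes ≡ 3 (mod 4) appear to even exponent (or don't appear), so by the two-squares theorem n IS expressible as a sum of two squares.
Step 3: Build a representation. Group n = k² · m with k = 3 and m = 101 · 137 = 13837 (a product of primes ≡ 1 (mod 4)); a representation of m scales to one of n via (k·x)² + (k·y)² = k²(x² + y²). Each prime p ≡ 1 (mod 4) is itself a sum of two squares; find a² by testing p − a² for a perfect square:
  101: 101 − 1² = 100 = 10² ⇒ 101 = 1² + 10².
  137: 137 − 1² = 136, 137 − 2² = 133, 137 − 3² = 128, 137 − 4² = 121 = 11² ⇒ 137 = 4² + 11².
  Combine using the Brahmagupta–Fibonacci identity (a² + b²)(c² + d²) = (ac − bd)² + (ad + bc)² = (ac + bd)² + (ad − bc)²:
  101 · 137 = 13837: from (1² + 10²)(4² + 11²), take (1·4 − 10·11, 1·11 + 10·4) = (4 − 110, 11 + 40) = (-106, 51); dropping signs (only squares matter) gives (106, 51); check 106² + 51² = 11236 + 2601 = 13837 ✓.
  Scale by k = 3: (3·106, 3·51) = (318, 153).
Step 4: Order so x ≤ y and verify: 153² + 318² = 23409 + 101124 = 124533 = n. ✓

n = 124533 = 153² + 318² (one valid representation with x ≤ y).


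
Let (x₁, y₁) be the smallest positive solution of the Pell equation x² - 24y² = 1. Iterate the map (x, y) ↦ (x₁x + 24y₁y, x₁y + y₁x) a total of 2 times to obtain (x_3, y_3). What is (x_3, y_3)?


Step 1: Find the fundamental solution (x₁, y₁) of x² - 24y² = 1.
  Expand √24 as a continued fraction. a₀ = ⌊√24⌋ = 4; iterate m_{k+1} = d_k·a_k − m_k, d_{k+1} = (24 − m_{k+1}²)/d_k, a_{k+1} = ⌊(a₀ + m_{k+1})/d_{k+1}⌋ (starting m₀ = 0, d₀ = 1), with convergents p_k = a_k·p_{k-1} + p_{k-2}, q_k = a_k·q_{k-1} + q_{k-2} (p₋₁ = 1, q₋₁ = 0):
  k = 0: a₀ = 4; p₀/q₀ = 4/1; p₀² − 24·q₀² = 16 − 24 = -8.
  k = 1: m = 4, d = 8, a = ⌊(4 + 4)/8⌋ = 1; p/q = (1·4 + 1)/(1·1 + 0) = 5/1; p² − 24·q² = 25 − 24 = 1.
  The first convergent with p² − 24·q² = 1 gives the fundamental solution (x₁, y₁) = (5, 1).
Step 2: Apply the recurrence (x_{n+1}, y_{n+1}) = (x₁x_n + 24y₁y_n, x₁y_n + y₁x_n) repeatedly.
  From (x_1, y_1) = (5, 1): x_2 = 5·5 + 24·1·1 = 49; y_2 = 5·1 + 1·5 = 10.
  From (x_2, y_2) = (49, 10): x_3 = 5·49 + 24·1·10 = 485; y_3 = 5·10 + 1·49 = 99.
Step 3: Verify x_3² - 24·y_3² = 235225 - 235224 = 1 (should be 1). ✓

(x_1, y_1) = (5, 1); (x_3, y_3) = (485, 99).


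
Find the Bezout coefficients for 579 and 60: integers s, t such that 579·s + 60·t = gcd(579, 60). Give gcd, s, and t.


Euclidean algorithm on (579, 60) — divide until remainder is 0:
  579 = 9 · 60 + 39
  60 = 1 · 39 + 21
  39 = 1 · 21 + 18
  21 = 1 · 18 + 3
  18 = 6 · 3 + 0
gcd(579, 60) = 3.
Track Bezout coefficients alongside the remainders: start with r₀ = 579 = a·1 + b·0 (s = 1, t = 0) and r₁ = 60 = a·0 + b·1 (s = 0, t = 1); each new remainder r_{k+1} = r_{k-1} − q_k·r_k inherits s_{k+1} = s_{k-1} − q_k·s_k, t_{k+1} = t_{k-1} − q_k·t_k, so r_k = a·s_k + b·t_k at every step:
  q = 9: r = 39, s = 1 − 9·0 = 1, t = 0 − 9·1 = -9  (check: 579·1 + 60·(-9) = 39)
  q = 1: r = 21, s = 0 − 1·1 = -1, t = 1 − 1·(-9) = 10  (check: 579·(-1) + 60·10 = 21)
  q = 1: r = 18, s = 1 − 1·(-1) = 2, t = -9 − 1·10 = -19  (check: 579·2 + 60·(-19) = 18)
  q = 1: r = 3, s = -1 − 1·2 = -3, t = 10 − 1·(-19) = 29  (check: 579·(-3) + 60·29 = 3)
The row with r = 3 (the gcd) gives the Bezout coefficients s = -3, t = 29.
Result: 579 · (-3) + 60 · (29) = 3.

gcd(579, 60) = 3; s = -3, t = 29 (check: 579·(-3) + 60·29 = 3).


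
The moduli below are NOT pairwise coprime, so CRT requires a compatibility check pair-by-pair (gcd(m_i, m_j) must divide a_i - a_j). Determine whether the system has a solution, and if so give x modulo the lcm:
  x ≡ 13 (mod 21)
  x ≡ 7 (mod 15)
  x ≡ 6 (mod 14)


Moduli 21, 15, 14 are not pairwise coprime, so CRT works modulo lcm(m_i) when all pairwise compatibility conditions hold.
Pairwise compatibility: gcd(m_i, m_j) must divide a_i - a_j for every pair.
Merge one congruence at a time:
  Start: x ≡ 13 (mod 21).
  Combine with x ≡ 7 (mod 15): gcd(21, 15) = 3; 7 - 13 = -6, which IS divisible by 3, so compatible.
    Write x = 13 + 21·t and substitute into x ≡ 7 (mod 15): 21·t ≡ 7 − 13 = -6 (mod 15).
    Divide the congruence (and modulus) by g = 3: 7·t ≡ -2 (mod 5).
    Reduce coefficients mod 5: 2·t ≡ 3 (mod 5).
    The inverse of 2 mod 5 is 3 (since 2·3 = 6 = 1·5 + 1), so t ≡ 3·3 = 9 ≡ 4 (mod 5).
    Then x = 13 + 21·4 = 97, valid modulo lcm(21, 15) = 105: x ≡ 97 (mod 105).
  Combine with x ≡ 6 (mod 14): gcd(105, 14) = 7; 6 - 97 = -91, which IS divisible by 7, so compatible.
    Write x = 97 + 105·t and substitute into x ≡ 6 (mod 14): 105·t ≡ 6 − 97 = -91 (mod 14).
    Divide the congruence (and modulus) by g = 7: 15·t ≡ -13 (mod 2).
    Reduce coefficients mod 2: 1·t ≡ 1 (mod 2).
    So t ≡ 1 (mod 2).
    Then x = 97 + 105·1 = 202, valid modulo lcm(105, 14) = 210: x ≡ 202 (mod 210).
Verify: 202 mod 21 = 13, 202 mod 15 = 7, 202 mod 14 = 6.

x ≡ 202 (mod 210).


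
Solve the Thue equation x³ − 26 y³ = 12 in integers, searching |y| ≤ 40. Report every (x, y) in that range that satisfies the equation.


The equation is x³ - 26y³ = 12. For fixed y, x³ = 26·y³ + 12, so a solution requires the RHS to be a perfect cube.
Strategy: iterate y from -40 to 40, compute RHS = 26·y³ + 12, and check whether it is a (positive or negative) perfect cube.
Check small values of y:
  y = 0: RHS = 12 is not a perfect cube.
  y = 1: RHS = 38 is not a perfect cube.
  y = -1: RHS = -14 is not a perfect cube.
  y = 2: RHS = 220 is not a perfect cube.
  y = -2: RHS = -196 is not a perfect cube.
  y = 3: RHS = 714 is not a perfect cube.
  y = -3: RHS = -690 is not a perfect cube.
Continuing the search up to |y| = 40 finds no solutions either.
No (x, y) in the scanned range satisfies the equation.

No integer solutions with |y| ≤ 40.


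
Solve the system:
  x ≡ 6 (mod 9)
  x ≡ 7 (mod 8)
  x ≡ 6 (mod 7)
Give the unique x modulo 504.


Moduli 9, 8, 7 are pairwise coprime; by CRT there is a unique solution modulo M = 9 · 8 · 7 = 504.
Solve pairwise, accumulating the modulus:
  Start with x ≡ 6 (mod 9).
  Combine with x ≡ 7 (mod 8): since gcd(9, 8) = 1, we get a unique residue mod 72.
    Write x = 6 + 9·t and substitute into x ≡ 7 (mod 8): 9·t ≡ 7 − 6 = 1 (mod 8).
    Reduce coefficients mod 8: 1·t ≡ 1 (mod 8).
    So t ≡ 1 (mod 8).
    Then x = 6 + 9·1 = 15, valid modulo lcm(9, 8) = 72: x ≡ 15 (mod 72).
  Combine with x ≡ 6 (mod 7): since gcd(72, 7) = 1, we get a unique residue mod 504.
    Write x = 15 + 72·t and substitute into x ≡ 6 (mod 7): 72·t ≡ 6 − 15 = -9 (mod 7).
    Reduce coefficients mod 7: 2·t ≡ 5 (mod 7).
    The inverse of 2 mod 7 is 4 (since 2·4 = 8 = 1·7 + 1), so t ≡ 4·5 = 20 ≡ 6 (mod 7).
    Then x = 15 + 72·6 = 447, valid modulo lcm(72, 7) = 504: x ≡ 447 (mod 504).
Verify: 447 mod 9 = 6 ✓, 447 mod 8 = 7 ✓, 447 mod 7 = 6 ✓.

x ≡ 447 (mod 504).


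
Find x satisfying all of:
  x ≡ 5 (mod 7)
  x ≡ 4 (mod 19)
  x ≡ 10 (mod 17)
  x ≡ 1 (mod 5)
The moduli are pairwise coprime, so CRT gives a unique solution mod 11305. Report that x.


Product of moduli M = 7 · 19 · 17 · 5 = 11305.
Merge one congruence at a time:
  Start: x ≡ 5 (mod 7).
  Combine with x ≡ 4 (mod 19); new modulus lcm = 133.
    Write x = 5 + 7·t and substitute into x ≡ 4 (mod 19): 7·t ≡ 4 − 5 = -1 (mod 19).
    Reduce coefficients mod 19: 7·t ≡ 18 (mod 19).
    The inverse of 7 mod 19 is 11 (since 7·11 = 77 = 4·19 + 1), so t ≡ 11·18 = 198 ≡ 8 (mod 19).
    Then x = 5 + 7·8 = 61, valid modulo lcm(7, 19) = 133: x ≡ 61 (mod 133).
  Combine with x ≡ 10 (mod 17); new modulus lcm = 2261.
    Write x = 61 + 133·t and substitute into x ≡ 10 (mod 17): 133·t ≡ 10 − 61 = -51 (mod 17).
    Reduce coefficients mod 17: 14·t ≡ 0 (mod 17).
    The inverse of 14 mod 17 is 11 (since 14·11 = 154 = 9·17 + 1), so t ≡ 11·0 = 0 ≡ 0 (mod 17).
    Then x = 61 + 133·0 = 61, valid modulo lcm(133, 17) = 2261: x ≡ 61 (mod 2261).
  Combine with x ≡ 1 (mod 5); new modulus lcm = 11305.
    Write x = 61 + 2261·t and substitute into x ≡ 1 (mod 5): 2261·t ≡ 1 − 61 = -60 (mod 5).
    Reduce coefficients mod 5: 1·t ≡ 0 (mod 5).
    So t ≡ 0 (mod 5).
    Then x = 61 + 2261·0 = 61, valid modulo lcm(2261, 5) = 11305: x ≡ 61 (mod 11305).
Verify against each original: 61 mod 7 = 5, 61 mod 19 = 4, 61 mod 17 = 10, 61 mod 5 = 1.

x ≡ 61 (mod 11305).


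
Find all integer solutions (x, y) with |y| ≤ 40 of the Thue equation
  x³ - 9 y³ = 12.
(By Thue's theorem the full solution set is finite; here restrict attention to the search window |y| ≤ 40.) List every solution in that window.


The equation is x³ - 9y³ = 12. For fixed y, x³ = 9·y³ + 12, so a solution requires the RHS to be a perfect cube.
Strategy: iterate y from -40 to 40, compute RHS = 9·y³ + 12, and check whether it is a (positive or negative) perfect cube.
Check small values of y:
  y = 0: RHS = 12 is not a perfect cube.
  y = 1: RHS = 21 is not a perfect cube.
  y = -1: RHS = 3 is not a perfect cube.
  y = 2: RHS = 84 is not a perfect cube.
  y = -2: RHS = -60 is not a perfect cube.
  y = 3: RHS = 255 is not a perfect cube.
  y = -3: RHS = -231 is not a perfect cube.
Continuing the search up to |y| = 40 finds no solutions either.
No (x, y) in the scanned range satisfies the equation.

No integer solutions with |y| ≤ 40.


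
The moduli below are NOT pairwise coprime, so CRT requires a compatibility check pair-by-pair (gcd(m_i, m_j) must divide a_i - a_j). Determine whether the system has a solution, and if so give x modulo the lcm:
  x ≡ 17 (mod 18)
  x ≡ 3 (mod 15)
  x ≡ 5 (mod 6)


Moduli 18, 15, 6 are not pairwise coprime, so CRT works modulo lcm(m_i) when all pairwise compatibility conditions hold.
Pairwise compatibility: gcd(m_i, m_j) must divide a_i - a_j for every pair.
Merge one congruence at a time:
  Start: x ≡ 17 (mod 18).
  Combine with x ≡ 3 (mod 15): gcd(18, 15) = 3, and 3 - 17 = -14 is NOT divisible by 3.
    ⇒ system is inconsistent (no integer solution).

No solution (the system is inconsistent).


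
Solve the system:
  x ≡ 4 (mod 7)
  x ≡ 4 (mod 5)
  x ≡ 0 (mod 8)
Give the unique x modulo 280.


Moduli 7, 5, 8 are pairwise coprime; by CRT there is a unique solution modulo M = 7 · 5 · 8 = 280.
Solve pairwise, accumulating the modulus:
  Start with x ≡ 4 (mod 7).
  Combine with x ≡ 4 (mod 5): since gcd(7, 5) = 1, we get a unique residue mod 35.
    Write x = 4 + 7·t and substitute into x ≡ 4 (mod 5): 7·t ≡ 4 − 4 = 0 (mod 5).
    Reduce coefficients mod 5: 2·t ≡ 0 (mod 5).
    The inverse of 2 mod 5 is 3 (since 2·3 = 6 = 1·5 + 1), so t ≡ 3·0 = 0 ≡ 0 (mod 5).
    Then x = 4 + 7·0 = 4, valid modulo lcm(7, 5) = 35: x ≡ 4 (mod 35).
  Combine with x ≡ 0 (mod 8): since gcd(35, 8) = 1, we get a unique residue mod 280.
    Write x = 4 + 35·t and substitute into x ≡ 0 (mod 8): 35·t ≡ 0 − 4 = -4 (mod 8).
    Reduce coefficients mod 8: 3·t ≡ 4 (mod 8).
    The inverse of 3 mod 8 is 3 (since 3·3 = 9 = 1·8 + 1), so t ≡ 3·4 = 12 ≡ 4 (mod 8).
    Then x = 4 + 35·4 = 144, valid modulo lcm(35, 8) = 280: x ≡ 144 (mod 280).
Verify: 144 mod 7 = 4 ✓, 144 mod 5 = 4 ✓, 144 mod 8 = 0 ✓.

x ≡ 144 (mod 280).


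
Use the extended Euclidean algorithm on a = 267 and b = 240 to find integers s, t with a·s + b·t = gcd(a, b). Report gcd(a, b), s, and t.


Euclidean algorithm on (267, 240) — divide until remainder is 0:
  267 = 1 · 240 + 27
  240 = 8 · 27 + 24
  27 = 1 · 24 + 3
  24 = 8 · 3 + 0
gcd(267, 240) = 3.
Track Bezout coefficients alongside the remainders: start with r₀ = 267 = a·1 + b·0 (s = 1, t = 0) and r₁ = 240 = a·0 + b·1 (s = 0, t = 1); each new remainder r_{k+1} = r_{k-1} − q_k·r_k inherits s_{k+1} = s_{k-1} − q_k·s_k, t_{k+1} = t_{k-1} − q_k·t_k, so r_k = a·s_k + b·t_k at every step:
  q = 1: r = 27, s = 1 − 1·0 = 1, t = 0 − 1·1 = -1  (check: 267·1 + 240·(-1) = 27)
  q = 8: r = 24, s = 0 − 8·1 = -8, t = 1 − 8·(-1) = 9  (check: 267·(-8) + 240·9 = 24)
  q = 1: r = 3, s = 1 − 1·(-8) = 9, t = -1 − 1·9 = -10  (check: 267·9 + 240·(-10) = 3)
The row with r = 3 (the gcd) gives the Bezout coefficients s = 9, t = -10.
Result: 267 · (9) + 240 · (-10) = 3.

gcd(267, 240) = 3; s = 9, t = -10 (check: 267·9 + 240·(-10) = 3).


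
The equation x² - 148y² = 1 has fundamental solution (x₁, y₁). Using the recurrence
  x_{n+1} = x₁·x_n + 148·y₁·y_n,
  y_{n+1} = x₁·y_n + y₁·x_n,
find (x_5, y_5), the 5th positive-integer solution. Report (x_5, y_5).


Step 1: Find the fundamental solution (x₁, y₁) of x² - 148y² = 1.
  Expand √148 as a continued fraction. a₀ = ⌊√148⌋ = 12; iterate m_{k+1} = d_k·a_k − m_k, d_{k+1} = (148 − m_{k+1}²)/d_k, a_{k+1} = ⌊(a₀ + m_{k+1})/d_{k+1}⌋ (starting m₀ = 0, d₀ = 1), with convergents p_k = a_k·p_{k-1} + p_{k-2}, q_k = a_k·q_{k-1} + q_{k-2} (p₋₁ = 1, q₋₁ = 0):
  k = 0: a₀ = 12; p₀/q₀ = 12/1; p₀² − 148·q₀² = 144 − 148 = -4.
  k = 1: m = 12, d = 4, a = ⌊(12 + 12)/4⌋ = 6; p/q = (6·12 + 1)/(6·1 + 0) = 73/6; p² − 148·q² = 5329 − 5328 = 1.
  The first convergent with p² − 148·q² = 1 gives the fundamental solution (x₁, y₁) = (73, 6).
Step 2: Apply the recurrence (x_{n+1}, y_{n+1}) = (x₁x_n + 148y₁y_n, x₁y_n + y₁x_n) repeatedly.
  From (x_1, y_1) = (73, 6): x_2 = 73·73 + 148·6·6 = 10657; y_2 = 73·6 + 6·73 = 876.
  From (x_2, y_2) = (10657, 876): x_3 = 73·10657 + 148·6·876 = 1555849; y_3 = 73·876 + 6·10657 = 127890.
  From (x_3, y_3) = (1555849, 127890): x_4 = 73·1555849 + 148·6·127890 = 227143297; y_4 = 73·127890 + 6·1555849 = 18671064.
  From (x_4, y_4) = (227143297, 18671064): x_5 = 73·227143297 + 148·6·18671064 = 33161365513; y_5 = 73·18671064 + 6·227143297 = 2725847454.
Step 3: Verify x_5² - 148·y_5² = 1099676162686785753169 - 1099676162686785753168 = 1 (should be 1). ✓

(x_1, y_1) = (73, 6); (x_5, y_5) = (33161365513, 2725847454).


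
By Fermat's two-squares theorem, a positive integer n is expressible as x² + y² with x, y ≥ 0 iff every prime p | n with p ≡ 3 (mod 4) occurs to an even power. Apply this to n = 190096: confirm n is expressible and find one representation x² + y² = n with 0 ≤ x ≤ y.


Step 1: Factor n = 190096 = 2^4 · 109^2.
Step 2: Check the mod-4 condition on each prime factor: 2 = 2 (special); 109 ≡ 1 (mod 4), exponent 2.
All primes ≡ 3 (mod 4) appear to even exponent (or don't appear), so by the two-squares theorem n IS expressible as a sum of two squares.
Step 3: Build a representation. Group n = k² · m with k = 4 and m = 109 · 109 = 11881 (a product of primes ≡ 1 (mod 4)); a representation of m scales to one of n via (k·x)² + (k·y)² = k²(x² + y²). Each prime p ≡ 1 (mod 4) is itself a sum of two squares; find a² by testing p − a² for a perfect square:
  109: 109 − 1² = 108, 109 − 2² = 105, 109 − 3² = 100 = 10² ⇒ 109 = 3² + 10².
  Combine using the Brahmagupta–Fibonacci identity (a² + b²)(c² + d²) = (ac − bd)² + (ad + bc)² = (ac + bd)² + (ad − bc)²:
  109 · 109 = 11881: from (3² + 10²)(3² + 10²), take (3·3 − 10·10, 3·10 + 10·3) = (9 − 100, 30 + 30) = (-91, 60); dropping signs (only squares matter) gives (91, 60); check 91² + 60² = 8281 + 3600 = 11881 ✓.
  Scale by k = 4: (4·91, 4·60) = (364, 240).
Step 4: Order so x ≤ y and verify: 240² + 364² = 57600 + 132496 = 190096 = n. ✓

n = 190096 = 240² + 364² (one valid representation with x ≤ y).


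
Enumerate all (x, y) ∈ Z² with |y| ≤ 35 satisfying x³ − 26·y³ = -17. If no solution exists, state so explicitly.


The equation is x³ - 26y³ = -17. For fixed y, x³ = 26·y³ − 17, so a solution requires the RHS to be a perfect cube.
Strategy: iterate y from -35 to 35, compute RHS = 26·y³ − 17, and check whether it is a (positive or negative) perfect cube.
Check small values of y:
  y = 0: RHS = -17 is not a perfect cube.
  y = 1: RHS = 9 is not a perfect cube.
  y = -1: RHS = -43 is not a perfect cube.
  y = 2: RHS = 191 is not a perfect cube.
  y = -2: RHS = -225 is not a perfect cube.
  y = 3: RHS = 685 is not a perfect cube.
  y = -3: RHS = -719 is not a perfect cube.
Continuing the search up to |y| = 35 finds no solutions either.
No (x, y) in the scanned range satisfies the equation.

No integer solutions with |y| ≤ 35.


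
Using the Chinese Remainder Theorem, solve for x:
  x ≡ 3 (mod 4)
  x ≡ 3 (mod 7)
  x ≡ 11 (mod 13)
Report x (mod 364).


Moduli 4, 7, 13 are pairwise coprime; by CRT there is a unique solution modulo M = 4 · 7 · 13 = 364.
Solve pairwise, accumulating the modulus:
  Start with x ≡ 3 (mod 4).
  Combine with x ≡ 3 (mod 7): since gcd(4, 7) = 1, we get a unique residue mod 28.
    Write x = 3 + 4·t and substitute into x ≡ 3 (mod 7): 4·t ≡ 3 − 3 = 0 (mod 7).
    The inverse of 4 mod 7 is 2 (since 4·2 = 8 = 1·7 + 1), so t ≡ 2·0 = 0 ≡ 0 (mod 7).
    Then x = 3 + 4·0 = 3, valid modulo lcm(4, 7) = 28: x ≡ 3 (mod 28).
  Combine with x ≡ 11 (mod 13): since gcd(28, 13) = 1, we get a unique residue mod 364.
    Write x = 3 + 28·t and substitute into x ≡ 11 (mod 13): 28·t ≡ 11 − 3 = 8 (mod 13).
    Reduce coefficients mod 13: 2·t ≡ 8 (mod 13).
    The inverse of 2 mod 13 is 7 (since 2·7 = 14 = 1·13 + 1), so t ≡ 7·8 = 56 ≡ 4 (mod 13).
    Then x = 3 + 28·4 = 115, valid modulo lcm(28, 13) = 364: x ≡ 115 (mod 364).
Verify: 115 mod 4 = 3 ✓, 115 mod 7 = 3 ✓, 115 mod 13 = 11 ✓.

x ≡ 115 (mod 364).


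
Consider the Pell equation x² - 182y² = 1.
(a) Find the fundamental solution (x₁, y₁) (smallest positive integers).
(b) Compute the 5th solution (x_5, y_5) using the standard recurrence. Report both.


Step 1: Find the fundamental solution (x₁, y₁) of x² - 182y² = 1.
  Expand √182 as a continued fraction. a₀ = ⌊√182⌋ = 13; iterate m_{k+1} = d_k·a_k − m_k, d_{k+1} = (182 − m_{k+1}²)/d_k, a_{k+1} = ⌊(a₀ + m_{k+1})/d_{k+1}⌋ (starting m₀ = 0, d₀ = 1), with convergents p_k = a_k·p_{k-1} + p_{k-2}, q_k = a_k·q_{k-1} + q_{k-2} (p₋₁ = 1, q₋₁ = 0):
  k = 0: a₀ = 13; p₀/q₀ = 13/1; p₀² − 182·q₀² = 169 − 182 = -13.
  k = 1: m = 13, d = 13, a = ⌊(13 + 13)/13⌋ = 2; p/q = (2·13 + 1)/(2·1 + 0) = 27/2; p² − 182·q² = 729 − 728 = 1.
  The first convergent with p² − 182·q² = 1 gives the fundamental solution (x₁, y₁) = (27, 2).
Step 2: Apply the recurrence (x_{n+1}, y_{n+1}) = (x₁x_n + 182y₁y_n, x₁y_n + y₁x_n) repeatedly.
  From (x_1, y_1) = (27, 2): x_2 = 27·27 + 182·2·2 = 1457; y_2 = 27·2 + 2·27 = 108.
  From (x_2, y_2) = (1457, 108): x_3 = 27·1457 + 182·2·108 = 78651; y_3 = 27·108 + 2·1457 = 5830.
  From (x_3, y_3) = (78651, 5830): x_4 = 27·78651 + 182·2·5830 = 4245697; y_4 = 27·5830 + 2·78651 = 314712.
  From (x_4, y_4) = (4245697, 314712): x_5 = 27·4245697 + 182·2·314712 = 229188987; y_5 = 27·314712 + 2·4245697 = 16988618.
Step 3: Verify x_5² - 182·y_5² = 52527591762086169 - 52527591762086168 = 1 (should be 1). ✓

(x_1, y_1) = (27, 2); (x_5, y_5) = (229188987, 16988618).


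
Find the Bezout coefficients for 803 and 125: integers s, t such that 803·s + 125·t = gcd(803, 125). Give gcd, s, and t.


Euclidean algorithm on (803, 125) — divide until remainder is 0:
  803 = 6 · 125 + 53
  125 = 2 · 53 + 19
  53 = 2 · 19 + 15
  19 = 1 · 15 + 4
  15 = 3 · 4 + 3
  4 = 1 · 3 + 1
  3 = 3 · 1 + 0
gcd(803, 125) = 1.
Track Bezout coefficients alongside the remainders: start with r₀ = 803 = a·1 + b·0 (s = 1, t = 0) and r₁ = 125 = a·0 + b·1 (s = 0, t = 1); each new remainder r_{k+1} = r_{k-1} − q_k·r_k inherits s_{k+1} = s_{k-1} − q_k·s_k, t_{k+1} = t_{k-1} − q_k·t_k, so r_k = a·s_k + b·t_k at every step:
  q = 6: r = 53, s = 1 − 6·0 = 1, t = 0 − 6·1 = -6  (check: 803·1 + 125·(-6) = 53)
  q = 2: r = 19, s = 0 − 2·1 = -2, t = 1 − 2·(-6) = 13  (check: 803·(-2) + 125·13 = 19)
  q = 2: r = 15, s = 1 − 2·(-2) = 5, t = -6 − 2·13 = -32  (check: 803·5 + 125·(-32) = 15)
  q = 1: r = 4, s = -2 − 1·5 = -7, t = 13 − 1·(-32) = 45  (check: 803·(-7) + 125·45 = 4)
  q = 3: r = 3, s = 5 − 3·(-7) = 26, t = -32 − 3·45 = -167  (check: 803·26 + 125·(-167) = 3)
  q = 1: r = 1, s = -7 − 1·26 = -33, t = 45 − 1·(-167) = 212  (check: 803·(-33) + 125·212 = 1)
The row with r = 1 (the gcd) gives the Bezout coefficients s = -33, t = 212.
Result: 803 · (-33) + 125 · (212) = 1.

gcd(803, 125) = 1; s = -33, t = 212 (check: 803·(-33) + 125·212 = 1).


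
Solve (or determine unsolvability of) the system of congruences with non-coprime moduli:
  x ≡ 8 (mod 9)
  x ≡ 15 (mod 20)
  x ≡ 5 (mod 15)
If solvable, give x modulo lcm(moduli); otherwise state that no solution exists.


Moduli 9, 20, 15 are not pairwise coprime, so CRT works modulo lcm(m_i) when all pairwise compatibility conditions hold.
Pairwise compatibility: gcd(m_i, m_j) must divide a_i - a_j for every pair.
Merge one congruence at a time:
  Start: x ≡ 8 (mod 9).
  Combine with x ≡ 15 (mod 20): gcd(9, 20) = 1; 15 - 8 = 7, which IS divisible by 1, so compatible.
    Write x = 8 + 9·t and substitute into x ≡ 15 (mod 20): 9·t ≡ 15 − 8 = 7 (mod 20).
    The inverse of 9 mod 20 is 9 (since 9·9 = 81 = 4·20 + 1), so t ≡ 9·7 = 63 ≡ 3 (mod 20).
    Then x = 8 + 9·3 = 35, valid modulo lcm(9, 20) = 180: x ≡ 35 (mod 180).
  Combine with x ≡ 5 (mod 15): gcd(180, 15) = 15; 5 - 35 = -30, which IS divisible by 15, so compatible.
    Write x = 35 + 180·t and substitute into x ≡ 5 (mod 15): 180·t ≡ 5 − 35 = -30 (mod 15).
    Divide the congruence (and modulus) by g = 15: 12·t ≡ -2 (mod 1).
    Modulo 1 every t works; take t = 0.
    Then x = 35 + 180·0 = 35, valid modulo lcm(180, 15) = 180: x ≡ 35 (mod 180).
Verify: 35 mod 9 = 8, 35 mod 20 = 15, 35 mod 15 = 5.

x ≡ 35 (mod 180).


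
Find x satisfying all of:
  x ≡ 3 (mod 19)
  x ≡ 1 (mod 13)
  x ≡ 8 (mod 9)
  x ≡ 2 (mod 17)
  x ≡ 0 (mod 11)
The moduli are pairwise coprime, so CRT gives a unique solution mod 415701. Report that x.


Product of moduli M = 19 · 13 · 9 · 17 · 11 = 415701.
Merge one congruence at a time:
  Start: x ≡ 3 (mod 19).
  Combine with x ≡ 1 (mod 13); new modulus lcm = 247.
    Write x = 3 + 19·t and substitute into x ≡ 1 (mod 13): 19·t ≡ 1 − 3 = -2 (mod 13).
    Reduce coefficients mod 13: 6·t ≡ 11 (mod 13).
    The inverse of 6 mod 13 is 11 (since 6·11 = 66 = 5·13 + 1), so t ≡ 11·11 = 121 ≡ 4 (mod 13).
    Then x = 3 + 19·4 = 79, valid modulo lcm(19, 13) = 247: x ≡ 79 (mod 247).
  Combine with x ≡ 8 (mod 9); new modulus lcm = 2223.
    Write x = 79 + 247·t and substitute into x ≡ 8 (mod 9): 247·t ≡ 8 − 79 = -71 (mod 9).
    Reduce coefficients mod 9: 4·t ≡ 1 (mod 9).
    The inverse of 4 mod 9 is 7 (since 4·7 = 28 = 3·9 + 1), so t ≡ 7·1 = 7 ≡ 7 (mod 9).
    Then x = 79 + 247·7 = 1808, valid modulo lcm(247, 9) = 2223: x ≡ 1808 (mod 2223).
  Combine with x ≡ 2 (mod 17); new modulus lcm = 37791.
    Write x = 1808 + 2223·t and substitute into x ≡ 2 (mod 17): 2223·t ≡ 2 − 1808 = -1806 (mod 17).
    Reduce coefficients mod 17: 13·t ≡ 13 (mod 17).
    The inverse of 13 mod 17 is 4 (since 13·4 = 52 = 3·17 + 1), so t ≡ 4·13 = 52 ≡ 1 (mod 17).
    Then x = 1808 + 2223·1 = 4031, valid modulo lcm(2223, 17) = 37791: x ≡ 4031 (mod 37791).
  Combine with x ≡ 0 (mod 11); new modulus lcm = 415701.
    Write x = 4031 + 37791·t and substitute into x ≡ 0 (mod 11): 37791·t ≡ 0 − 4031 = -4031 (mod 11).
    Reduce coefficients mod 11: 6·t ≡ 6 (mod 11).
    The inverse of 6 mod 11 is 2 (since 6·2 = 12 = 1·11 + 1), so t ≡ 2·6 = 12 ≡ 1 (mod 11).
    Then x = 4031 + 37791·1 = 41822, valid modulo lcm(37791, 11) = 415701: x ≡ 41822 (mod 415701).
Verify against each original: 41822 mod 19 = 3, 41822 mod 13 = 1, 41822 mod 9 = 8, 41822 mod 17 = 2, 41822 mod 11 = 0.

x ≡ 41822 (mod 415701).


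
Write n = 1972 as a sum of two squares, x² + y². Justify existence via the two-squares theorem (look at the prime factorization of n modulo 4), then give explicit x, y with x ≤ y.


Step 1: Factor n = 1972 = 2^2 · 17 · 29.
Step 2: Check the mod-4 condition on each prime factor: 2 = 2 (special); 17 ≡ 1 (mod 4), exponent 1; 29 ≡ 1 (mod 4), exponent 1.
All primes ≡ 3 (mod 4) appear to even exponent (or don't appear), so by the two-squares theorem n IS expressible as a sum of two squares.
Step 3: Build a representation. Group n = k² · m with k = 2 and m = 17 · 29 = 493 (a product of primes ≡ 1 (mod 4)); a representation of m scales to one of n via (k·x)² + (k·y)² = k²(x² + y²). Each prime p ≡ 1 (mod 4) is itself a sum of two squares; find a² by testing p − a² for a perfect square:
  17: 17 − 1² = 16 = 4² ⇒ 17 = 1² + 4².
  29: 29 − 1² = 28, 29 − 2² = 25 = 5² ⇒ 29 = 2² + 5².
  Combine using the Brahmagupta–Fibonacci identity (a² + b²)(c² + d²) = (ac − bd)² + (ad + bc)² = (ac + bd)² + (ad − bc)²:
  17 · 29 = 493: from (1² + 4²)(2² + 5²), take (1·2 − 4·5, 1·5 + 4·2) = (2 − 20, 5 + 8) = (-18, 13); dropping signs (only squares matter) gives (18, 13); check 18² + 13² = 324 + 169 = 493 ✓.
  Scale by k = 2: (2·18, 2·13) = (36, 26).
Step 4: Order so x ≤ y and verify: 26² + 36² = 676 + 1296 = 1972 = n. ✓

n = 1972 = 26² + 36² (one valid representation with x ≤ y).


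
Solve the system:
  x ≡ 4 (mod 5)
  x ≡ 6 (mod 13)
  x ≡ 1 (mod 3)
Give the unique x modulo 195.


Moduli 5, 13, 3 are pairwise coprime; by CRT there is a unique solution modulo M = 5 · 13 · 3 = 195.
Solve pairwise, accumulating the modulus:
  Start with x ≡ 4 (mod 5).
  Combine with x ≡ 6 (mod 13): since gcd(5, 13) = 1, we get a unique residue mod 65.
    Write x = 4 + 5·t and substitute into x ≡ 6 (mod 13): 5·t ≡ 6 − 4 = 2 (mod 13).
    The inverse of 5 mod 13 is 8 (since 5·8 = 40 = 3·13 + 1), so t ≡ 8·2 = 16 ≡ 3 (mod 13).
    Then x = 4 + 5·3 = 19, valid modulo lcm(5, 13) = 65: x ≡ 19 (mod 65).
  Combine with x ≡ 1 (mod 3): since gcd(65, 3) = 1, we get a unique residue mod 195.
    Write x = 19 + 65·t and substitute into x ≡ 1 (mod 3): 65·t ≡ 1 − 19 = -18 (mod 3).
    Reduce coefficients mod 3: 2·t ≡ 0 (mod 3).
    The inverse of 2 mod 3 is 2 (since 2·2 = 4 = 1·3 + 1), so t ≡ 2·0 = 0 ≡ 0 (mod 3).
    Then x = 19 + 65·0 = 19, valid modulo lcm(65, 3) = 195: x ≡ 19 (mod 195).
Verify: 19 mod 5 = 4 ✓, 19 mod 13 = 6 ✓, 19 mod 3 = 1 ✓.

x ≡ 19 (mod 195).


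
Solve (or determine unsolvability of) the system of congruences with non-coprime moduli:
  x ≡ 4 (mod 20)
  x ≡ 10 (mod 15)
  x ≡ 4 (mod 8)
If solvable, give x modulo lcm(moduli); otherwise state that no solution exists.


Moduli 20, 15, 8 are not pairwise coprime, so CRT works modulo lcm(m_i) when all pairwise compatibility conditions hold.
Pairwise compatibility: gcd(m_i, m_j) must divide a_i - a_j for every pair.
Merge one congruence at a time:
  Start: x ≡ 4 (mod 20).
  Combine with x ≡ 10 (mod 15): gcd(20, 15) = 5, and 10 - 4 = 6 is NOT divisible by 5.
    ⇒ system is inconsistent (no integer solution).

No solution (the system is inconsistent).


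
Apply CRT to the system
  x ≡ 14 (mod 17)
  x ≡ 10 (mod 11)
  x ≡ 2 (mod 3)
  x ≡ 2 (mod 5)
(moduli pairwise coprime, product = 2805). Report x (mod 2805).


Product of moduli M = 17 · 11 · 3 · 5 = 2805.
Merge one congruence at a time:
  Start: x ≡ 14 (mod 17).
  Combine with x ≡ 10 (mod 11); new modulus lcm = 187.
    Write x = 14 + 17·t and substitute into x ≡ 10 (mod 11): 17·t ≡ 10 − 14 = -4 (mod 11).
    Reduce coefficients mod 11: 6·t ≡ 7 (mod 11).
    The inverse of 6 mod 11 is 2 (since 6·2 = 12 = 1·11 + 1), so t ≡ 2·7 = 14 ≡ 3 (mod 11).
    Then x = 14 + 17·3 = 65, valid modulo lcm(17, 11) = 187: x ≡ 65 (mod 187).
  Combine with x ≡ 2 (mod 3); new modulus lcm = 561.
    Write x = 65 + 187·t and substitute into x ≡ 2 (mod 3): 187·t ≡ 2 − 65 = -63 (mod 3).
    Reduce coefficients mod 3: 1·t ≡ 0 (mod 3).
    So t ≡ 0 (mod 3).
    Then x = 65 + 187·0 = 65, valid modulo lcm(187, 3) = 561: x ≡ 65 (mod 561).
  Combine with x ≡ 2 (mod 5); new modulus lcm = 2805.
    Write x = 65 + 561·t and substitute into x ≡ 2 (mod 5): 561·t ≡ 2 − 65 = -63 (mod 5).
    Reduce coefficients mod 5: 1·t ≡ 2 (mod 5).
    So t ≡ 2 (mod 5).
    Then x = 65 + 561·2 = 1187, valid modulo lcm(561, 5) = 2805: x ≡ 1187 (mod 2805).
Verify against each original: 1187 mod 17 = 14, 1187 mod 11 = 10, 1187 mod 3 = 2, 1187 mod 5 = 2.

x ≡ 1187 (mod 2805).


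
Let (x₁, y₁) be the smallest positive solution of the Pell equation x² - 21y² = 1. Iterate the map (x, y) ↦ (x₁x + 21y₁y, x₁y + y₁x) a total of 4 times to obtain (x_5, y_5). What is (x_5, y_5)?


Step 1: Find the fundamental solution (x₁, y₁) of x² - 21y² = 1.
  Expand √21 as a continued fraction. a₀ = ⌊√21⌋ = 4; iterate m_{k+1} = d_k·a_k − m_k, d_{k+1} = (21 − m_{k+1}²)/d_k, a_{k+1} = ⌊(a₀ + m_{k+1})/d_{k+1}⌋ (starting m₀ = 0, d₀ = 1), with convergents p_k = a_k·p_{k-1} + p_{k-2}, q_k = a_k·q_{k-1} + q_{k-2} (p₋₁ = 1, q₋₁ = 0):
  k = 0: a₀ = 4; p₀/q₀ = 4/1; p₀² − 21·q₀² = 16 − 21 = -5.
  k = 1: m = 4, d = 5, a = ⌊(4 + 4)/5⌋ = 1; p/q = (1·4 + 1)/(1·1 + 0) = 5/1; p² − 21·q² = 25 − 21 = 4.
  k = 2: m = 1, d = 4, a = ⌊(4 + 1)/4⌋ = 1; p/q = (1·5 + 4)/(1·1 + 1) = 9/2; p² − 21·q² = 81 − 84 = -3.
  k = 3: m = 3, d = 3, a = ⌊(4 + 3)/3⌋ = 2; p/q = (2·9 + 5)/(2·2 + 1) = 23/5; p² − 21·q² = 529 − 525 = 4.
  k = 4: m = 3, d = 4, a = ⌊(4 + 3)/4⌋ = 1; p/q = (1·23 + 9)/(1·5 + 2) = 32/7; p² − 21·q² = 1024 − 1029 = -5.
  k = 5: m = 1, d = 5, a = ⌊(4 + 1)/5⌋ = 1; p/q = (1·32 + 23)/(1·7 + 5) = 55/12; p² − 21·q² = 3025 − 3024 = 1.
  The first convergent with p² − 21·q² = 1 gives the fundamental solution (x₁, y₁) = (55, 12).
Step 2: Apply the recurrence (x_{n+1}, y_{n+1}) = (x₁x_n + 21y₁y_n, x₁y_n + y₁x_n) repeatedly.
  From (x_1, y_1) = (55, 12): x_2 = 55·55 + 21·12·12 = 6049; y_2 = 55·12 + 12·55 = 1320.
  From (x_2, y_2) = (6049, 1320): x_3 = 55·6049 + 21·12·1320 = 665335; y_3 = 55·1320 + 12·6049 = 145188.
  From (x_3, y_3) = (665335, 145188): x_4 = 55·665335 + 21·12·145188 = 73180801; y_4 = 55·145188 + 12·665335 = 15969360.
  From (x_4, y_4) = (73180801, 15969360): x_5 = 55·73180801 + 21·12·15969360 = 8049222775; y_5 = 55·15969360 + 12·73180801 = 1756484412.
Step 3: Verify x_5² - 21·y_5² = 64789987281578700625 - 64789987281578700624 = 1 (should be 1). ✓

(x_1, y_1) = (55, 12); (x_5, y_5) = (8049222775, 1756484412).


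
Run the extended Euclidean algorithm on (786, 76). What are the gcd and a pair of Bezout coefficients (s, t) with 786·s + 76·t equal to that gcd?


Euclidean algorithm on (786, 76) — divide until remainder is 0:
  786 = 10 · 76 + 26
  76 = 2 · 26 + 24
  26 = 1 · 24 + 2
  24 = 12 · 2 + 0
gcd(786, 76) = 2.
Track Bezout coefficients alongside the remainders: start with r₀ = 786 = a·1 + b·0 (s = 1, t = 0) and r₁ = 76 = a·0 + b·1 (s = 0, t = 1); each new remainder r_{k+1} = r_{k-1} − q_k·r_k inherits s_{k+1} = s_{k-1} − q_k·s_k, t_{k+1} = t_{k-1} − q_k·t_k, so r_k = a·s_k + b·t_k at every step:
  q = 10: r = 26, s = 1 − 10·0 = 1, t = 0 − 10·1 = -10  (check: 786·1 + 76·(-10) = 26)
  q = 2: r = 24, s = 0 − 2·1 = -2, t = 1 − 2·(-10) = 21  (check: 786·(-2) + 76·21 = 24)
  q = 1: r = 2, s = 1 − 1·(-2) = 3, t = -10 − 1·21 = -31  (check: 786·3 + 76·(-31) = 2)
The row with r = 2 (the gcd) gives the Bezout coefficients s = 3, t = -31.
Result: 786 · (3) + 76 · (-31) = 2.

gcd(786, 76) = 2; s = 3, t = -31 (check: 786·3 + 76·(-31) = 2).


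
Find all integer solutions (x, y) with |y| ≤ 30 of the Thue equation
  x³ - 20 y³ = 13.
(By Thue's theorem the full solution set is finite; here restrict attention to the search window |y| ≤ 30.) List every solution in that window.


The equation is x³ - 20y³ = 13. For fixed y, x³ = 20·y³ + 13, so a solution requires the RHS to be a perfect cube.
Strategy: iterate y from -30 to 30, compute RHS = 20·y³ + 13, and check whether it is a (positive or negative) perfect cube.
Check small values of y:
  y = 0: RHS = 13 is not a perfect cube.
  y = 1: RHS = 33 is not a perfect cube.
  y = -1: RHS = -7 is not a perfect cube.
  y = 2: RHS = 173 is not a perfect cube.
  y = -2: RHS = -147 is not a perfect cube.
  y = 3: RHS = 553 is not a perfect cube.
  y = -3: RHS = -527 is not a perfect cube.
Continuing the search up to |y| = 30 finds no solutions either.
No (x, y) in the scanned range satisfies the equation.

No integer solutions with |y| ≤ 30.


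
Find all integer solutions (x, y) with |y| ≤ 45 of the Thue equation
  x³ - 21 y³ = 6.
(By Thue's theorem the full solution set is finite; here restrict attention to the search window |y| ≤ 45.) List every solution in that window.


The equation is x³ - 21y³ = 6. For fixed y, x³ = 21·y³ + 6, so a solution requires the RHS to be a perfect cube.
Strategy: iterate y from -45 to 45, compute RHS = 21·y³ + 6, and check whether it is a (positive or negative) perfect cube.
Check small values of y:
  y = 0: RHS = 6 is not a perfect cube.
  y = 1: RHS = 27 = (3)³ ⇒ x = 3 works.
  y = -1: RHS = -15 is not a perfect cube.
  y = 2: RHS = 174 is not a perfect cube.
  y = -2: RHS = -162 is not a perfect cube.
  y = 3: RHS = 573 is not a perfect cube.
  y = -3: RHS = -561 is not a perfect cube.
Continuing the search up to |y| = 45 finds no further solutions beyond those listed.
Collected solutions: (3, 1).

Solutions (with |y| ≤ 45): (3, 1).


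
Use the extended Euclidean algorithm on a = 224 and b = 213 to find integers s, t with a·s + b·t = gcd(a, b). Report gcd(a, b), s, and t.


Euclidean algorithm on (224, 213) — divide until remainder is 0:
  224 = 1 · 213 + 11
  213 = 19 · 11 + 4
  11 = 2 · 4 + 3
  4 = 1 · 3 + 1
  3 = 3 · 1 + 0
gcd(224, 213) = 1.
Track Bezout coefficients alongside the remainders: start with r₀ = 224 = a·1 + b·0 (s = 1, t = 0) and r₁ = 213 = a·0 + b·1 (s = 0, t = 1); each new remainder r_{k+1} = r_{k-1} − q_k·r_k inherits s_{k+1} = s_{k-1} − q_k·s_k, t_{k+1} = t_{k-1} − q_k·t_k, so r_k = a·s_k + b·t_k at every step:
  q = 1: r = 11, s = 1 − 1·0 = 1, t = 0 − 1·1 = -1  (check: 224·1 + 213·(-1) = 11)
  q = 19: r = 4, s = 0 − 19·1 = -19, t = 1 − 19·(-1) = 20  (check: 224·(-19) + 213·20 = 4)
  q = 2: r = 3, s = 1 − 2·(-19) = 39, t = -1 − 2·20 = -41  (check: 224·39 + 213·(-41) = 3)
  q = 1: r = 1, s = -19 − 1·39 = -58, t = 20 − 1·(-41) = 61  (check: 224·(-58) + 213·61 = 1)
The row with r = 1 (the gcd) gives the Bezout coefficients s = -58, t = 61.
Result: 224 · (-58) + 213 · (61) = 1.

gcd(224, 213) = 1; s = -58, t = 61 (check: 224·(-58) + 213·61 = 1).


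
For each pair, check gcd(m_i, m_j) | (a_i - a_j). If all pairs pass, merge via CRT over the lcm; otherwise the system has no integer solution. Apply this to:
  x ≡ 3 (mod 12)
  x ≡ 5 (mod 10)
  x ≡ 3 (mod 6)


Moduli 12, 10, 6 are not pairwise coprime, so CRT works modulo lcm(m_i) when all pairwise compatibility conditions hold.
Pairwise compatibility: gcd(m_i, m_j) must divide a_i - a_j for every pair.
Merge one congruence at a time:
  Start: x ≡ 3 (mod 12).
  Combine with x ≡ 5 (mod 10): gcd(12, 10) = 2; 5 - 3 = 2, which IS divisible by 2, so compatible.
    Write x = 3 + 12·t and substitute into x ≡ 5 (mod 10): 12·t ≡ 5 − 3 = 2 (mod 10).
    Divide the congruence (and modulus) by g = 2: 6·t ≡ 1 (mod 5).
    Reduce coefficients mod 5: 1·t ≡ 1 (mod 5).
    So t ≡ 1 (mod 5).
    Then x = 3 + 12·1 = 15, valid modulo lcm(12, 10) = 60: x ≡ 15 (mod 60).
  Combine with x ≡ 3 (mod 6): gcd(60, 6) = 6; 3 - 15 = -12, which IS divisible by 6, so compatible.
    Write x = 15 + 60·t and substitute into x ≡ 3 (mod 6): 60·t ≡ 3 − 15 = -12 (mod 6).
    Divide the congruence (and modulus) by g = 6: 10·t ≡ -2 (mod 1).
    Modulo 1 every t works; take t = 0.
    Then x = 15 + 60·0 = 15, valid modulo lcm(60, 6) = 60: x ≡ 15 (mod 60).
Verify: 15 mod 12 = 3, 15 mod 10 = 5, 15 mod 6 = 3.

x ≡ 15 (mod 60).


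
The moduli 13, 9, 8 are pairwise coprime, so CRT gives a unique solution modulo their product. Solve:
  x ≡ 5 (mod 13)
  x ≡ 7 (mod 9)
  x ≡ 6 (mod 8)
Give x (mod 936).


Moduli 13, 9, 8 are pairwise coprime; by CRT there is a unique solution modulo M = 13 · 9 · 8 = 936.
Solve pairwise, accumulating the modulus:
  Start with x ≡ 5 (mod 13).
  Combine with x ≡ 7 (mod 9): since gcd(13, 9) = 1, we get a unique residue mod 117.
    Write x = 5 + 13·t and substitute into x ≡ 7 (mod 9): 13·t ≡ 7 − 5 = 2 (mod 9).
    Reduce coefficients mod 9: 4·t ≡ 2 (mod 9).
    The inverse of 4 mod 9 is 7 (since 4·7 = 28 = 3·9 + 1), so t ≡ 7·2 = 14 ≡ 5 (mod 9).
    Then x = 5 + 13·5 = 70, valid modulo lcm(13, 9) = 117: x ≡ 70 (mod 117).
  Combine with x ≡ 6 (mod 8): since gcd(117, 8) = 1, we get a unique residue mod 936.
    Write x = 70 + 117·t and substitute into x ≡ 6 (mod 8): 117·t ≡ 6 − 70 = -64 (mod 8).
    Reduce coefficients mod 8: 5·t ≡ 0 (mod 8).
    The inverse of 5 mod 8 is 5 (since 5·5 = 25 = 3·8 + 1), so t ≡ 5·0 = 0 ≡ 0 (mod 8).
    Then x = 70 + 117·0 = 70, valid modulo lcm(117, 8) = 936: x ≡ 70 (mod 936).
Verify: 70 mod 13 = 5 ✓, 70 mod 9 = 7 ✓, 70 mod 8 = 6 ✓.

x ≡ 70 (mod 936).


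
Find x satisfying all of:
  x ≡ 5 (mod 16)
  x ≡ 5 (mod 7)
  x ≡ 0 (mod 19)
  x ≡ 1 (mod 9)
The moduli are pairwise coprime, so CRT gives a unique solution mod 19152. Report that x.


Product of moduli M = 16 · 7 · 19 · 9 = 19152.
Merge one congruence at a time:
  Start: x ≡ 5 (mod 16).
  Combine with x ≡ 5 (mod 7); new modulus lcm = 112.
    Write x = 5 + 16·t and substitute into x ≡ 5 (mod 7): 16·t ≡ 5 − 5 = 0 (mod 7).
    Reduce coefficients mod 7: 2·t ≡ 0 (mod 7).
    The inverse of 2 mod 7 is 4 (since 2·4 = 8 = 1·7 + 1), so t ≡ 4·0 = 0 ≡ 0 (mod 7).
    Then x = 5 + 16·0 = 5, valid modulo lcm(16, 7) = 112: x ≡ 5 (mod 112).
  Combine with x ≡ 0 (mod 19); new modulus lcm = 2128.
    Write x = 5 + 112·t and substitute into x ≡ 0 (mod 19): 112·t ≡ 0 − 5 = -5 (mod 19).
    Reduce coefficients mod 19: 17·t ≡ 14 (mod 19).
    The inverse of 17 mod 19 is 9 (since 17·9 = 153 = 8·19 + 1), so t ≡ 9·14 = 126 ≡ 12 (mod 19).
    Then x = 5 + 112·12 = 1349, valid modulo lcm(112, 19) = 2128: x ≡ 1349 (mod 2128).
  Combine with x ≡ 1 (mod 9); new modulus lcm = 19152.
    Write x = 1349 + 2128·t and substitute into x ≡ 1 (mod 9): 2128·t ≡ 1 − 1349 = -1348 (mod 9).
    Reduce coefficients mod 9: 4·t ≡ 2 (mod 9).
    The inverse of 4 mod 9 is 7 (since 4·7 = 28 = 3·9 + 1), so t ≡ 7·2 = 14 ≡ 5 (mod 9).
    Then x = 1349 + 2128·5 = 11989, valid modulo lcm(2128, 9) = 19152: x ≡ 11989 (mod 19152).
Verify against each original: 11989 mod 16 = 5, 11989 mod 7 = 5, 11989 mod 19 = 0, 11989 mod 9 = 1.

x ≡ 11989 (mod 19152).
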